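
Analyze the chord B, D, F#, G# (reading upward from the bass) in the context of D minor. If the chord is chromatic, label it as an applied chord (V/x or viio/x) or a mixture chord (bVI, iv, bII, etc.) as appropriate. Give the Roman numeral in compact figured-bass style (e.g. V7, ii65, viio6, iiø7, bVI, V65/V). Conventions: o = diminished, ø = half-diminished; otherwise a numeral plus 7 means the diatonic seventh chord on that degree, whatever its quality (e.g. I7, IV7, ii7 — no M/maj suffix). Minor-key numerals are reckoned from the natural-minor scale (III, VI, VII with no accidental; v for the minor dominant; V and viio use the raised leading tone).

viiø65/V

Stacked in thirds the chord is G#-B-D-F#: a half-diminished seventh chord on G#.
G# sits a half step below A (V in D minor); a diminished chord there is the applied leading-tone chord of V.
With B in the bass the chord is in first inversion, so the figured bass is 65.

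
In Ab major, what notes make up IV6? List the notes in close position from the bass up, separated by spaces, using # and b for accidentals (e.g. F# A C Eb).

The numeral's case and figure indicate a major triad. In Ab major its root, the subdominant, is Db.
That chord is spelled Db-F-Ab.
With the 6 figure the chord is in first inversion; from the bass F upward in close position it reads F-Ab-Db.

F Ab Db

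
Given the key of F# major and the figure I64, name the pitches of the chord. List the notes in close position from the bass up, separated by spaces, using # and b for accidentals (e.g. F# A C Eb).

C# F# A#

In F# major, the first degree is F#, and the diatonic chord built there is a major triad.
That chord is spelled F#-A#-C#.
The figured bass 64 indicates second inversion, placing the fifth (C#) in the bass: C#-F#-A#.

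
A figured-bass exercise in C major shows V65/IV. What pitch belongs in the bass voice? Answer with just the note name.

E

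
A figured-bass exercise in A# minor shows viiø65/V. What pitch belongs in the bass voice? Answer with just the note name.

The applied chord viiø65/V is rooted on D##: D##-F##-A#-C##.
The figure 65 means first inversion — the third is in the bass.

F##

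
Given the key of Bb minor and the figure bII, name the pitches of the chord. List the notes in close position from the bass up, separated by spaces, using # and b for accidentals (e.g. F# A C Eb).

bII is the Neapolitan chord — a major triad on the lowered second degree. In Bb minor that root is Cb.
So the chord is Cb-Eb-Gb, a major triad.

Cb Eb Gb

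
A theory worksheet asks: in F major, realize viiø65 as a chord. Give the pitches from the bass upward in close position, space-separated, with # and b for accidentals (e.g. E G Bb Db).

The numeral's case and figure indicate a half-diminished seventh chord. In F major its root, scale degree 7, is E.
That chord is spelled E-G-Bb-D.
The figured bass 65 indicates first inversion, placing the third (G) in the bass: G-Bb-D-E.

G Bb D E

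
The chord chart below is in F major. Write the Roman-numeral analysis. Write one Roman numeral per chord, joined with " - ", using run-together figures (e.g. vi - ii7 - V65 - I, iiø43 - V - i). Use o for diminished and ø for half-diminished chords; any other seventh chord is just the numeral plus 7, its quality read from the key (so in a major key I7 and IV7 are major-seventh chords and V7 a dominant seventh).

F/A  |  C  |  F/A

I6 - V - I6

F/A: root F is the tonic; major triad there is I6.
C: root C is the dominant; major triad there is V.
F/A: major triad on F = scale degree 1 → I6.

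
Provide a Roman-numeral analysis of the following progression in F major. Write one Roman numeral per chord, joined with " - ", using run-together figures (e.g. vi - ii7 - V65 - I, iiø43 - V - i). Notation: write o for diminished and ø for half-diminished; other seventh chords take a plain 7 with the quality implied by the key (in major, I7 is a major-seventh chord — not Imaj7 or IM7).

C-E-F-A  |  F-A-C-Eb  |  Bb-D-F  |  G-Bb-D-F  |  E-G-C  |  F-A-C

C-E-F-A has root F, degree 1 in F major, so I43.
F-A-C-Eb: a dominant seventh chord on F, the applied dominant of IV → V7/IV.
Bb-D-F has root Bb, degree 4 in F major, so IV.
G-Bb-D-F: minor seventh chord on G = scale degree 2 → ii7.
E-G-C: major triad on C = scale degree 5 → V6.
F-A-C: root F is the tonic; major triad there is I.

I43 - V7/IV - IV - ii7 - V6 - I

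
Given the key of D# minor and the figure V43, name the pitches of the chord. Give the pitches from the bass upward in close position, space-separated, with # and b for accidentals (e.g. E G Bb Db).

E# G# A# C##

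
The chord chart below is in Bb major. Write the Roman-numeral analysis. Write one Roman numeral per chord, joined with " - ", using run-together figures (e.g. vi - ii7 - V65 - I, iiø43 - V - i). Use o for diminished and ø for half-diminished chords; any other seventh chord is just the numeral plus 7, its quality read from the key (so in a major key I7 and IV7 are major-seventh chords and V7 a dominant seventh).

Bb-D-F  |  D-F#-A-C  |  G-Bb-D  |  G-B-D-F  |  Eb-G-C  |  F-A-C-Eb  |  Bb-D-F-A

I - V7/vi - vi - V7/ii - ii6 - V7 - I7

Bb-D-F: root Bb is the tonic; major triad there is I.
D-F#-A-C is the secondary dominant of vi (dominant seventh chord on D): V7/vi.
G-Bb-D: minor triad on G = scale degree 6 → vi.
G-B-D-F: chromatic; G is V of ii, so V7/ii.
Eb-G-C has root C, degree 2 in Bb major, so ii6.
F-A-C-Eb: dominant seventh chord on F = scale degree 5 → V7.
Bb-D-F-A has root Bb, degree 1 in Bb major, so I7.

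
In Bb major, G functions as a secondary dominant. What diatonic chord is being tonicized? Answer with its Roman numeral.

ii

The chord is a major triad on G.
A dominant resolves down a perfect fifth: G → C. In Bb major, C is scale degree 2, i.e. ii.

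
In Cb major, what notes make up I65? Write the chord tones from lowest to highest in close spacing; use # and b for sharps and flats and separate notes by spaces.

Eb Gb Bb Cb

The numeral's case and figure indicate a major seventh chord. In Cb major its root, scale degree 1, is Cb.
Stacking thirds from Cb gives Cb-Eb-Gb-Bb.
The figured bass 65 indicates first inversion, placing the third (Eb) in the bass: Eb-Gb-Bb-Cb.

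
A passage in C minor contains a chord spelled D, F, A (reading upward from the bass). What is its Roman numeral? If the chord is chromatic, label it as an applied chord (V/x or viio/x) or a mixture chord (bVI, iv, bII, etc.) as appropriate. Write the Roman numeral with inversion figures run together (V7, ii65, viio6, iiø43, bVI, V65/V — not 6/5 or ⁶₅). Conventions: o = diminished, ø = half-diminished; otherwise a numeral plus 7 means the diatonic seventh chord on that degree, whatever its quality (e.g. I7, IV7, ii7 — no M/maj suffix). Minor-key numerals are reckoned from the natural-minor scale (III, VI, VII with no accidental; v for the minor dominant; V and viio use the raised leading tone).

ii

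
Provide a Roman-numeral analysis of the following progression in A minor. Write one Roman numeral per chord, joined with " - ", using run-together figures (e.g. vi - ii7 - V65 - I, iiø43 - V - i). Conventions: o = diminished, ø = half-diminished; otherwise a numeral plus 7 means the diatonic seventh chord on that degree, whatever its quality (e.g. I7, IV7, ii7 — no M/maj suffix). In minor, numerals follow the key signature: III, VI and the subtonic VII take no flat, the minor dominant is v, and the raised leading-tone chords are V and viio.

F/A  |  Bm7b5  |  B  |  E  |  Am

F/A: root F is the submediant; major triad there is VI6.
Bm7b5: half-diminished seventh chord on B = scale degree 2 → iiø7.
B: a major triad on B, the applied dominant of V → V/V.
E: major triad on E = scale degree 5 → V.
Am: root A is the tonic; minor triad there is i.

VI6 - iiø7 - V/V - V - i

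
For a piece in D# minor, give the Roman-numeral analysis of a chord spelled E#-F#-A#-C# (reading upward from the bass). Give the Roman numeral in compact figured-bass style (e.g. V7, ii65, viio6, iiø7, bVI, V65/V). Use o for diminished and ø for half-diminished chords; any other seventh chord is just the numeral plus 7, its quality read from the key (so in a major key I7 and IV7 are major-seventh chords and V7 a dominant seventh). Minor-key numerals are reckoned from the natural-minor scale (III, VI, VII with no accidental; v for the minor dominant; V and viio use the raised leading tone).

III42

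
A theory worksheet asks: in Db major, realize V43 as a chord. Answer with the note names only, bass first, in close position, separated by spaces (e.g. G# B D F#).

Eb Gb Ab C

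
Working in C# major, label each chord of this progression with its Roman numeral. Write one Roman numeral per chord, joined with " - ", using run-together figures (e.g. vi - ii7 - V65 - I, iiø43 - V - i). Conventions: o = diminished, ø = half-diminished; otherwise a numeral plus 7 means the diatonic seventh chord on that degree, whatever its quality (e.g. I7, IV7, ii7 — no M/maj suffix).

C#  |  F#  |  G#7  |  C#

C#: root C# is the tonic; major triad there is I.
F#: root F# is the subdominant; major triad there is IV.
G#7 has root G#, degree 5 in C# major, so V7.
C# has root C#, degree 1 in C# major, so I.

I - IV - V7 - I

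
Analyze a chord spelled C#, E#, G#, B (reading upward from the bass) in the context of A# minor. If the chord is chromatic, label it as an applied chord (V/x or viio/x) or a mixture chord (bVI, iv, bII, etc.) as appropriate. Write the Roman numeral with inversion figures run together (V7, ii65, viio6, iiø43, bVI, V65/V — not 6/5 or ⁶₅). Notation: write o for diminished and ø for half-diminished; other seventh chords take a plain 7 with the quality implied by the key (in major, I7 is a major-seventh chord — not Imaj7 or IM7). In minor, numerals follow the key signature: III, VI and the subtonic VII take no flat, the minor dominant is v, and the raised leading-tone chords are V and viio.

V7/VI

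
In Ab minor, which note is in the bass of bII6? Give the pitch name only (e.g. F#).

Db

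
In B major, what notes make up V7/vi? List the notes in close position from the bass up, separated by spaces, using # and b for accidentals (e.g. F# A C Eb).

D# F## A# C#

V7/vi is a secondary dominant — the dominant seventh of vi. vi in B major is G#, so the applied chord's root is D#, a perfect fifth above.
Building a dominant seventh chord on D# gives D#-F##-A#-C#.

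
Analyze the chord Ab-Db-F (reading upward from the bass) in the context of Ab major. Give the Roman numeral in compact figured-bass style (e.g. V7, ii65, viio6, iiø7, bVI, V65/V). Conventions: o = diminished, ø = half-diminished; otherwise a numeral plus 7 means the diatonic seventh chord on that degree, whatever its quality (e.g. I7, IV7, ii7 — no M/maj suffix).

Stacked in thirds the chord is Db-F-Ab: a major triad on Db.
Db is scale degree 4 in Ab major, and a major triad on that degree is written IV.
With Ab in the bass the chord is in second inversion, so the figured bass is 64.

IV64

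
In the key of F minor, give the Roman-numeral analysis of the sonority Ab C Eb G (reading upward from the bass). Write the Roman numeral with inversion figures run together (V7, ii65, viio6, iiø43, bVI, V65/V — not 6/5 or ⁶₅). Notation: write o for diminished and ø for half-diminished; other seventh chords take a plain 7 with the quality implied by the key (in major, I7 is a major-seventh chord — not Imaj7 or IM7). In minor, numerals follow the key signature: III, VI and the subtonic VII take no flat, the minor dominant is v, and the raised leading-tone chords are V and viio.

III7

The pitches Ab-C-Eb-G form a major seventh chord rooted on Ab.
In F minor, Ab is the mediant; the diatonic major seventh chord there is III7.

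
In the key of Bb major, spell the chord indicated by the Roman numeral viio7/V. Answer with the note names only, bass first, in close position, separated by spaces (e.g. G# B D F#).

E G Bb Db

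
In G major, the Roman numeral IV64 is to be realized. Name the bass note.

IV in G major has root C; the chord is C-E-G.
The figure 64 means second inversion — the fifth is in the bass.

G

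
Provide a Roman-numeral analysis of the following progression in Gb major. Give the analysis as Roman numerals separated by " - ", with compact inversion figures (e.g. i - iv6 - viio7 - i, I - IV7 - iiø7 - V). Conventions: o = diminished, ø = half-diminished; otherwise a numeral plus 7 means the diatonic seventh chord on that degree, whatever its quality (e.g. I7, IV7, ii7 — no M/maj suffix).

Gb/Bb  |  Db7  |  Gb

Gb/Bb: major triad on Gb = scale degree 1 → I6.
Db7: root Db is the dominant; dominant seventh chord there is V7.
Gb has root Gb, degree 1 in Gb major, so I.

I6 - V7 - I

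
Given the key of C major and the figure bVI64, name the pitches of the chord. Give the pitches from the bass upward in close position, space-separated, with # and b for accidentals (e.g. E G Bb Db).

Scale degree 6 in C major is A; lowering it a half step gives Ab. bVI64 is a major triad on the lowered sixth degree, borrowed from the parallel minor.
So the chord is Ab-C-Eb, a major triad.
With the 64 figure the chord is in second inversion; from the bass Eb upward in close position it reads Eb-Ab-C.

Eb Ab C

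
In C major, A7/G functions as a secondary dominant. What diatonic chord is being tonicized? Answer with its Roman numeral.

The chord is a dominant seventh chord on A.
A dominant resolves down a perfect fifth: A → D. In C major, D is scale degree 2, i.e. ii.

ii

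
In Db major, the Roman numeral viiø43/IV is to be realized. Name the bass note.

Cb

The applied chord viiø43/IV is rooted on F: F-Ab-Cb-Eb.
The figure 43 means second inversion — the fifth is in the bass.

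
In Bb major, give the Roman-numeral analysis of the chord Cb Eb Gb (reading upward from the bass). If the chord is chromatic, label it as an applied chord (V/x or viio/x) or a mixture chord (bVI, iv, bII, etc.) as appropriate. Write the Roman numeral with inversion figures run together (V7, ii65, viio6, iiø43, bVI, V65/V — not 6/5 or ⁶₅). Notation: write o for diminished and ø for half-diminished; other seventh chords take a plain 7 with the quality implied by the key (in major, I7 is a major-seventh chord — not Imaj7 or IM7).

bII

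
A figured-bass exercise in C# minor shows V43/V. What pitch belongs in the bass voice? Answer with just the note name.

A#

The applied chord V43/V is rooted on D#: D#-F##-A#-C#.
The figure 43 means second inversion — the fifth is in the bass.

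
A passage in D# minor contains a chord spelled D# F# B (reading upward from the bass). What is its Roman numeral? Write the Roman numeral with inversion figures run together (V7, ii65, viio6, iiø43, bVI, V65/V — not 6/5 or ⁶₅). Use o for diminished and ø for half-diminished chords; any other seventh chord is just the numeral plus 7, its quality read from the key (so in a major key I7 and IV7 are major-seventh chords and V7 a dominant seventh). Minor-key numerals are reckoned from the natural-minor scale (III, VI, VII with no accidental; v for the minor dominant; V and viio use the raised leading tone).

VI6

Stacked in thirds the chord is B-D#-F#: a major triad on B.
In D# minor, B is the submediant; the diatonic major triad there is VI.
With D# in the bass the chord is in first inversion, so the figured bass is 6.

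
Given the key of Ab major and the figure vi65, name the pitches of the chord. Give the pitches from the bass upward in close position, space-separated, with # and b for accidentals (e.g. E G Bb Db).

The numeral's case and figure indicate a minor seventh chord. In Ab major its root, the sixth degree, is F.
Stacking thirds from F gives F-Ab-C-Eb.
The figured bass 65 indicates first inversion, placing the third (Ab) in the bass: Ab-C-Eb-F.

Ab C Eb F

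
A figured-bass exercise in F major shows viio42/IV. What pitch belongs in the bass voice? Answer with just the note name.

Gb

The applied chord viio42/IV is rooted on A: A-C-Eb-Gb.
The figure 42 means third inversion — the seventh is in the bass.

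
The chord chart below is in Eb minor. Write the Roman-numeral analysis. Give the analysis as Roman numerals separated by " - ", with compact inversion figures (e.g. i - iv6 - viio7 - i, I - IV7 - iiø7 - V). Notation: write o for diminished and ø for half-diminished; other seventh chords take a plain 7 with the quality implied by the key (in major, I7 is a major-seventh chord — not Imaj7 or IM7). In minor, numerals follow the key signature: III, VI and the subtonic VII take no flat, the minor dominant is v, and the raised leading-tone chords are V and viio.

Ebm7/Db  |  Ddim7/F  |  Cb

Ebm7/Db: minor seventh chord on Eb = scale degree 1 → i42.
Ddim7/F: fully diminished seventh chord on D = scale degree 7 → viio65.
Cb: major triad on Cb = scale degree 6 → VI.

i42 - viio65 - VI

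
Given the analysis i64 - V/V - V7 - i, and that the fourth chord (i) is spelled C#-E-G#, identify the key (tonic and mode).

The chord C#m is a minor triad rooted on C#; its label is i.
If C# is scale degree 1 and the mode makes that degree carry a minor triad, the tonic is C# and the mode is minor.

C# minor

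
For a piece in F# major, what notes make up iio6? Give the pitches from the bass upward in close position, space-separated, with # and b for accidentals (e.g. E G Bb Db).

iio6 is the diminished supertonic triad, borrowed from the parallel minor. In F# major that root is G#.
So the chord is G#-B-D, a diminished triad.
The figured bass 6 indicates first inversion, placing the third (B) in the bass: B-D-G#.

B D G#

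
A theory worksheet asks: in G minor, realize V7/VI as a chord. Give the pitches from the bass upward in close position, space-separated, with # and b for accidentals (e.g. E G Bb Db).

Bb D F Ab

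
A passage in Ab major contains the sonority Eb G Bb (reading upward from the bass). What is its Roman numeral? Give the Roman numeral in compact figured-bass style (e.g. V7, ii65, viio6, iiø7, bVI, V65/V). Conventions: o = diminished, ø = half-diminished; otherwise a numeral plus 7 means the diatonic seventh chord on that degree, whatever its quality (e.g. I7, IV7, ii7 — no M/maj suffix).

Stacked in thirds the chord is Eb-G-Bb: a major triad on Eb.
Eb is scale degree 5 in Ab major, and a major triad on that degree is written V.

V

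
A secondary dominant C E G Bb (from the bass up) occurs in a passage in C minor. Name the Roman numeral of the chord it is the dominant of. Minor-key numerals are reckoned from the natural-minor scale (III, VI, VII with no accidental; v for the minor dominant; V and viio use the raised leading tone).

iv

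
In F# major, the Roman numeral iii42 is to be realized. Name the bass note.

iii in F# major has root A#; the chord is A#-C#-E#-G#.
The figure 42 means third inversion — the seventh is in the bass.

G#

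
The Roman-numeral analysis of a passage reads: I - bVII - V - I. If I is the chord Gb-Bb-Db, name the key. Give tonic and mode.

Gb major

The anchor chord is a major triad on Gb, labeled I.
If Gb is scale degree 1 and the mode makes that degree carry a major triad, the tonic is Gb and the mode is major.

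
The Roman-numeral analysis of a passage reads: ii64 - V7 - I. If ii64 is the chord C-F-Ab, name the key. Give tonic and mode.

Eb major

The anchor chord is a minor triad on F, labeled ii64.
If F is scale degree 2 and the mode makes that degree carry a minor triad, the tonic is Eb and the mode is major.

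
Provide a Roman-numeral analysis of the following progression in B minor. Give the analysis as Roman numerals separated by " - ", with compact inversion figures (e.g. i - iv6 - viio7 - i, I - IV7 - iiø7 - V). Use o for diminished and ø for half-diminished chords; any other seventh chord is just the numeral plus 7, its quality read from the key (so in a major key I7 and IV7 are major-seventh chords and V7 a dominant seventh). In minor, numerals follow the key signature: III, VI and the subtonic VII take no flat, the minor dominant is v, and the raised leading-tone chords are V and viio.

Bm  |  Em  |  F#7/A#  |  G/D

Bm has root B, degree 1 in B minor, so i.
Em: root E is the subdominant; minor triad there is iv.
F#7/A#: root F# is the dominant; dominant seventh chord there is V65.
G/D: root G is the submediant; major triad there is VI64.

i - iv - V65 - VI64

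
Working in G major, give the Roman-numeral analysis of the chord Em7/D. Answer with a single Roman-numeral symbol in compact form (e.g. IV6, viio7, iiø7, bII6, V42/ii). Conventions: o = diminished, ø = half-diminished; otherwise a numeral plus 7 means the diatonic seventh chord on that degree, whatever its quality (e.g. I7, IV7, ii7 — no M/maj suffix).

Stacked in thirds the chord is E-G-B-D: a minor seventh chord on E.
In G major, E is the submediant; the diatonic minor seventh chord there is vi7.
With D in the bass the chord is in third inversion, so the figured bass is 42.

vi42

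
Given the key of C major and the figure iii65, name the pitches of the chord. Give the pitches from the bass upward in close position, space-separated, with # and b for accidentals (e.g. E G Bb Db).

G B D E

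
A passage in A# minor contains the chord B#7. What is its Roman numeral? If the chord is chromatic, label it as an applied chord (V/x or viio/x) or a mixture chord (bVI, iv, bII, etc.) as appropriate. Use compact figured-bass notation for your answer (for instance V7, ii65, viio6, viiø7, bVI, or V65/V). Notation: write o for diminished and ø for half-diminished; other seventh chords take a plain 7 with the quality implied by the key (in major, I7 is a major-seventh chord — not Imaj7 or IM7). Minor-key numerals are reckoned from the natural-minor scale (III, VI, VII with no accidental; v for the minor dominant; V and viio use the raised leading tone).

Stacked in thirds the chord is B#-D##-F##-A#: a dominant seventh chord on B#.
B# is not a diatonic chord root with this quality in A# minor, but it lies a perfect fifth above E# (V), so the chord functions as an applied dominant of V.

V7/V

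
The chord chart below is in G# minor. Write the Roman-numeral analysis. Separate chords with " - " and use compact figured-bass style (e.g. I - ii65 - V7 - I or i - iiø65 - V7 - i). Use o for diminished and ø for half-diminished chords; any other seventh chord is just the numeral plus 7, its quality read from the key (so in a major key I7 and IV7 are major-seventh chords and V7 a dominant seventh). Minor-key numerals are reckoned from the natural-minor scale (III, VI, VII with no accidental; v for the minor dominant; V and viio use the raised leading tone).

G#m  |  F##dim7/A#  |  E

G#m has root G#, degree 1 in G# minor, so i.
F##dim7/A#: fully diminished seventh chord on F## = scale degree 7 → viio65.
E: major triad on E = scale degree 6 → VI.

i - viio65 - VI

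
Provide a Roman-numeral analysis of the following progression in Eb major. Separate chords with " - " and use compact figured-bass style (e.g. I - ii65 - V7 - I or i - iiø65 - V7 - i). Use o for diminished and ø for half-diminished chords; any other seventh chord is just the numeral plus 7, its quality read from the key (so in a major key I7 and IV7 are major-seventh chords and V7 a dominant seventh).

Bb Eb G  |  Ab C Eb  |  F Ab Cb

Bb-Eb-G: root Eb is the tonic; major triad there is I64.
Ab-C-Eb: root Ab is the subdominant; major triad there is IV.
F-Ab-Cb is non-diatonic — iio, a mixture chord from Eb minor.

I64 - IV - iio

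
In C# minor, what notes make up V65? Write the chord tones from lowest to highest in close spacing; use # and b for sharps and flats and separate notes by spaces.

B# D# F# G#

In C# minor, the fifth degree is G#. The dominant is major (leading tone raised), so V is a dominant seventh chord.
Stacking thirds from G# gives G#-B#-D#-F#.
The figured bass 65 indicates first inversion, placing the third (B#) in the bass: B#-D#-F#-G#.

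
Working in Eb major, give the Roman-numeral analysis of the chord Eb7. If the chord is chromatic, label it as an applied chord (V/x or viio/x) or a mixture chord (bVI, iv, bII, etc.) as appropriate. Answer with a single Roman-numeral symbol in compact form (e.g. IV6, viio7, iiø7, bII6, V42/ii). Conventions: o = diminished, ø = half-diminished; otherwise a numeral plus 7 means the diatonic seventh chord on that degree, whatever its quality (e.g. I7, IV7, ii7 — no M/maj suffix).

Stacked in thirds the chord is Eb-G-Bb-Db: a dominant seventh chord on Eb.
Eb is not a diatonic chord root with this quality in Eb major, but it lies a perfect fifth above Ab (IV), so the chord functions as an applied dominant of IV.

V7/IV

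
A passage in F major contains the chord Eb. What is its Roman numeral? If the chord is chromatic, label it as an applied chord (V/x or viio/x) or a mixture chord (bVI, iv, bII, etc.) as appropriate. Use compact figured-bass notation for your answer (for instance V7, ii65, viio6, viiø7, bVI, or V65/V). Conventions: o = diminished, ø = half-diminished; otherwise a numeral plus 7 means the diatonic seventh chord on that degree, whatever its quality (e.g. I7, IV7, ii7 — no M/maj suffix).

bVII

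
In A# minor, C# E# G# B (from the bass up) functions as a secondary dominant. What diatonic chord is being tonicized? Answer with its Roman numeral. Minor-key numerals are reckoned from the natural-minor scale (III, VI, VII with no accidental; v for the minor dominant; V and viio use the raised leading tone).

VI

The chord is a dominant seventh chord on C#.
A dominant resolves down a perfect fifth: C# → F#. In A# minor, F# is scale degree 6, i.e. VI.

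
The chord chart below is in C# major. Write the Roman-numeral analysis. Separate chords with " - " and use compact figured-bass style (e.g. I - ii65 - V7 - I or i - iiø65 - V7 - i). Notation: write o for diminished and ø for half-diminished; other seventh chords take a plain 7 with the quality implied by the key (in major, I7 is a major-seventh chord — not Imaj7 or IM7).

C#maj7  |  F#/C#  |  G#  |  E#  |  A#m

C#maj7: root C# is the tonic; major seventh chord there is I7.
F#/C#: major triad on F# = scale degree 4 → IV64.
G# has root G#, degree 5 in C# major, so V.
E# is the secondary dominant of vi (major triad on E#): V/vi.
A#m: root A# is the submediant; minor triad there is vi.

I7 - IV64 - V - V/vi - vi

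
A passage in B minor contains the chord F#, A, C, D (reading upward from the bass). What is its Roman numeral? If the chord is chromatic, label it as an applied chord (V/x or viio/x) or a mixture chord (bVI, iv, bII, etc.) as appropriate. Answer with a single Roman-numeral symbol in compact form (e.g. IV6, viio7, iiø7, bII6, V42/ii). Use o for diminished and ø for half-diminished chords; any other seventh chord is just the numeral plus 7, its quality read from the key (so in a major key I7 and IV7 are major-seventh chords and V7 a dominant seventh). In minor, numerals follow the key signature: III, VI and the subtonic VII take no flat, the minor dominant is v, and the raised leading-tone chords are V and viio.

The pitches D-F#-A-C form a dominant seventh chord rooted on D.
D is not a diatonic chord root with this quality in B minor, but it lies a perfect fifth above G (VI), so the chord functions as an applied dominant of VI.
With F# in the bass the chord is in first inversion, so the figured bass is 65.

V65/VI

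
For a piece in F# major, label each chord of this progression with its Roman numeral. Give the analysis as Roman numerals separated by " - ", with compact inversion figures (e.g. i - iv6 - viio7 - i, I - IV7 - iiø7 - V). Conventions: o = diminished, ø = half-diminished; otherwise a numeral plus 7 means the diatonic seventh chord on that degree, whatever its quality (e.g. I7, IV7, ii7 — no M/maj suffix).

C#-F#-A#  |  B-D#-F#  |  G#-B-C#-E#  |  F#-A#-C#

I64 - IV - V43 - I

C#-F#-A# has root F#, degree 1 in F# major, so I64.
B-D#-F#: major triad on B = scale degree 4 → IV.
G#-B-C#-E#: root C# is the dominant; dominant seventh chord there is V43.
F#-A#-C#: root F# is the tonic; major triad there is I.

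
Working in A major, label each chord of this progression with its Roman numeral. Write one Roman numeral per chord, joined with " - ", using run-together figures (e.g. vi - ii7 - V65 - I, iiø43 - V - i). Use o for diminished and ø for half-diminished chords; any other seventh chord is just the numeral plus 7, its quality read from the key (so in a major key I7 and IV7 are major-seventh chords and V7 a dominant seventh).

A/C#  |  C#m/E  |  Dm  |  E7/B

I6 - iii6 - iv - V43

A/C#: root A is the tonic; major triad there is I6.
C#m/E: minor triad on C# = scale degree 3 → iii6.
Dm is non-diatonic — iv, a mixture chord from A minor.
E7/B has root E, degree 5 in A major, so V43.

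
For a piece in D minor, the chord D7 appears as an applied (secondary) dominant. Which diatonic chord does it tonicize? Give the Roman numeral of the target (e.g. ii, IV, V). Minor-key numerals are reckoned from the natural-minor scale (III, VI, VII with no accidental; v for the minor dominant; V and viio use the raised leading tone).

The chord is a dominant seventh chord on D.
A dominant resolves down a perfect fifth: D → G. In D minor, G is scale degree 4, i.e. iv.

iv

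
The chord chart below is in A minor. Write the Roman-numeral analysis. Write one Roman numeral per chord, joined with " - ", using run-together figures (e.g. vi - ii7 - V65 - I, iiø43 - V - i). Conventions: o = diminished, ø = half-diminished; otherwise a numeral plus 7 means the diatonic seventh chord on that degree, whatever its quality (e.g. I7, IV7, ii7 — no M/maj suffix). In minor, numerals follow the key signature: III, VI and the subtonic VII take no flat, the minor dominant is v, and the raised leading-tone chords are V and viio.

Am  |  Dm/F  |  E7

i - iv6 - V7

Am: root A is the tonic; minor triad there is i.
Dm/F: root D is the subdominant; minor triad there is iv6.
E7 has root E, degree 5 in A minor, so V7.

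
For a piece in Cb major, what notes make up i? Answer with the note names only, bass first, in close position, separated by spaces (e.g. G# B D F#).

Scale degree 1 in Cb major is Cb; here the chord built on it is altered to a minor triad. i is the minor tonic, borrowed from the parallel minor.
So the chord is Cb-Ebb-Gb, a minor triad.

Cb Ebb Gb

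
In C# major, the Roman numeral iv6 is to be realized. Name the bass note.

A

iv in C# major has root F#; the chord is F#-A-C#.
The figure 6 means first inversion — the third is in the bass.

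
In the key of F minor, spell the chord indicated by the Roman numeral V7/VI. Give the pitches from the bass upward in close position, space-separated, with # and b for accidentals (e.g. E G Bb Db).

Ab C Eb Gb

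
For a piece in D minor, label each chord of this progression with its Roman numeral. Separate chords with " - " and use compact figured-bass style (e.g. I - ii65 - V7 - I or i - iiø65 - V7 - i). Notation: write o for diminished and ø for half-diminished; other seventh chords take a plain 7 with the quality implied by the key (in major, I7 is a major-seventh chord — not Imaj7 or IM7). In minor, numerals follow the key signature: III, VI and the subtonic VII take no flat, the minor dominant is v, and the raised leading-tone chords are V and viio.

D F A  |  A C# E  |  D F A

D-F-A: minor triad on D = scale degree 1 → i.
A-C#-E: root A is the dominant; major triad there is V.
D-F-A: root D is the tonic; minor triad there is i.

i - V - i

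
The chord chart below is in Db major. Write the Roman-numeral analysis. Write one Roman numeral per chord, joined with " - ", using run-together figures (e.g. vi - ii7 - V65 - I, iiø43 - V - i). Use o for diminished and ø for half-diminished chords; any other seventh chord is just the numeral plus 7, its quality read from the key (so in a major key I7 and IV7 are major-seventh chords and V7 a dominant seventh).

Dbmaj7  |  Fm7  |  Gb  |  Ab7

I7 - iii7 - IV - V7

Dbmaj7 has root Db, degree 1 in Db major, so I7.
Fm7: root F is the mediant; minor seventh chord there is iii7.
Gb: major triad on Gb = scale degree 4 → IV.
Ab7 has root Ab, degree 5 in Db major, so V7.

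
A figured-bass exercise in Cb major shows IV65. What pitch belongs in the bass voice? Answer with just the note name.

IV in Cb major has root Fb; the chord is Fb-Ab-Cb-Eb.
The figure 65 means first inversion — the third is in the bass.

Ab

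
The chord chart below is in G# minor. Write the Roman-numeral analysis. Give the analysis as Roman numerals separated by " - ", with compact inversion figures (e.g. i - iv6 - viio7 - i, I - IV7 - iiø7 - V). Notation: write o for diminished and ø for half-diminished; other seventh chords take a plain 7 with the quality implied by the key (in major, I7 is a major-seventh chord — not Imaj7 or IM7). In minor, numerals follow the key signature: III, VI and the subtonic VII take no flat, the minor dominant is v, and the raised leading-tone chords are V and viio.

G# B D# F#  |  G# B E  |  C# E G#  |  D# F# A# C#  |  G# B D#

i7 - VI6 - iv - v7 - i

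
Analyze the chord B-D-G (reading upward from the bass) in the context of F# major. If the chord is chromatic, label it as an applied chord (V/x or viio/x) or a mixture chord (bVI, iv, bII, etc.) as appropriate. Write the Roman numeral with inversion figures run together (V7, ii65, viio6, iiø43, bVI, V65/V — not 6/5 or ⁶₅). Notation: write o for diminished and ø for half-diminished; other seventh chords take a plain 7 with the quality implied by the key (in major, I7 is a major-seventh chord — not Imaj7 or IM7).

bII6

Stacked in thirds the chord is G-B-D: a major triad on G.
G is the lowered second degree of F# major (diatonic 2 would be G#). This is the Neapolitan sixth — a major triad on the lowered second degree, here in its customary first inversion.
With B in the bass the chord is in first inversion, so the figured bass is 6.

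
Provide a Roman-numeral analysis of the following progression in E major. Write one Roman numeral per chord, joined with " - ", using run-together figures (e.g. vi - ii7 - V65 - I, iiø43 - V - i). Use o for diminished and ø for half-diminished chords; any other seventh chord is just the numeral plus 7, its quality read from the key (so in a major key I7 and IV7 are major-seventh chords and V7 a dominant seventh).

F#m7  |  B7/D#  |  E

ii7 - V65 - I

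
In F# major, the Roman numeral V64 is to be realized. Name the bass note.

G#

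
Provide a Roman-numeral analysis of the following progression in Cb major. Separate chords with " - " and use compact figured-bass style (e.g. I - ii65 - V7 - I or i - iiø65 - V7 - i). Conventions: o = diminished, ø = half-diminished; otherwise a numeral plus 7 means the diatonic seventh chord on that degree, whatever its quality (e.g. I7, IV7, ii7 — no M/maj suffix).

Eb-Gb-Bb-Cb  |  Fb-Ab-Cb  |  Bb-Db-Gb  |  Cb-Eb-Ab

Eb-Gb-Bb-Cb: root Cb is the tonic; major seventh chord there is I65.
Fb-Ab-Cb has root Fb, degree 4 in Cb major, so IV.
Bb-Db-Gb: root Gb is the dominant; major triad there is V6.
Cb-Eb-Ab: root Ab is the submediant; minor triad there is vi6.

I65 - IV - V6 - vi6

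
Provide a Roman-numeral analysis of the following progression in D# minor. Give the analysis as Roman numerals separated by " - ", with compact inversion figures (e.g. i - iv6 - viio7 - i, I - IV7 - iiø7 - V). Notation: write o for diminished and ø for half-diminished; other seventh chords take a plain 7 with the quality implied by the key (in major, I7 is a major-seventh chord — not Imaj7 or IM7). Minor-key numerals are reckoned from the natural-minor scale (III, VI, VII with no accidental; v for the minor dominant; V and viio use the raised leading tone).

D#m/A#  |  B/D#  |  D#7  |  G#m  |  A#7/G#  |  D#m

i64 - VI6 - V7/iv - iv - V42 - i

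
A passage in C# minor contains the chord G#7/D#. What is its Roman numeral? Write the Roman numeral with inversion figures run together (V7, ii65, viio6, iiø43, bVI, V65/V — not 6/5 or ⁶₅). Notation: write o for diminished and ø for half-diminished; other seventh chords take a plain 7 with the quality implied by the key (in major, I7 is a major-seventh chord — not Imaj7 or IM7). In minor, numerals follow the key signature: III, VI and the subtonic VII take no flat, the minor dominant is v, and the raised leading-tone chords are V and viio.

V43

Stacked in thirds the chord is G#-B#-D#-F#: a dominant seventh chord on G#.
In C# minor, G# is the dominant; the diatonic dominant seventh chord there is V7.
With D# in the bass the chord is in second inversion, so the figured bass is 43.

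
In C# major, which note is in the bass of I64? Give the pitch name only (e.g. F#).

I in C# major has root C#; the chord is C#-E#-G#.
The figure 64 means second inversion — the fifth is in the bass.

G#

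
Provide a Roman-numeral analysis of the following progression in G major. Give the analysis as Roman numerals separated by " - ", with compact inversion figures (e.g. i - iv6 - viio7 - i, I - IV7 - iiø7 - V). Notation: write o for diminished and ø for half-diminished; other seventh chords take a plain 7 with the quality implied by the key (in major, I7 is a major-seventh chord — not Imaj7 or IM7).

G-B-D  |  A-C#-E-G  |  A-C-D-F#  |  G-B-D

I - V7/V - V43 - I

G-B-D: major triad on G = scale degree 1 → I.
A-C#-E-G: chromatic; A is V of V, so V7/V.
A-C-D-F#: dominant seventh chord on D = scale degree 5 → V43.
G-B-D has root G, degree 1 in G major, so I.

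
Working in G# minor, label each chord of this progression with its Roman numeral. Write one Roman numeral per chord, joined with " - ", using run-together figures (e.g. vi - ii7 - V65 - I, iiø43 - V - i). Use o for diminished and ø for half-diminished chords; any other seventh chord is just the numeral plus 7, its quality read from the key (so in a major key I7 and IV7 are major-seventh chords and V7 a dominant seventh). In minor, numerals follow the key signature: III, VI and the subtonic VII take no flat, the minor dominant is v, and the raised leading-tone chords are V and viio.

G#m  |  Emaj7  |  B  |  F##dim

i - VI7 - III - viio

G#m: minor triad on G# = scale degree 1 → i.
Emaj7: root E is the submediant; major seventh chord there is VI7.
B has root B, degree 3 in G# minor, so III.
F##dim: root F## is the leading tone; diminished triad there is viio.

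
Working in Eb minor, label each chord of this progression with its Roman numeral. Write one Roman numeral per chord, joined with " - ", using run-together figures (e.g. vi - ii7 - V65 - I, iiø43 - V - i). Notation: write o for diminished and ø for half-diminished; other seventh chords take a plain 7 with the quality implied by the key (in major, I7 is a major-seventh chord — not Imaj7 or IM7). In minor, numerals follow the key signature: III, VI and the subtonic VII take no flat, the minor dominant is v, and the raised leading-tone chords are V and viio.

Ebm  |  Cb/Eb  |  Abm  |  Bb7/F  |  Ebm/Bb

i - VI6 - iv - V43 - i64

Ebm has root Eb, degree 1 in Eb minor, so i.
Cb/Eb: major triad on Cb = scale degree 6 → VI6.
Abm: root Ab is the subdominant; minor triad there is iv.
Bb7/F has root Bb, degree 5 in Eb minor, so V43.
Ebm/Bb: root Eb is the tonic; minor triad there is i64.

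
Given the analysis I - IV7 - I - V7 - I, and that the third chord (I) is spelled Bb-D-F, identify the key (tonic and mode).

Bb major

The chord Bb is a major triad rooted on Bb; its label is I.
If Bb is scale degree 1 and the mode makes that degree carry a major triad, the tonic is Bb and the mode is major.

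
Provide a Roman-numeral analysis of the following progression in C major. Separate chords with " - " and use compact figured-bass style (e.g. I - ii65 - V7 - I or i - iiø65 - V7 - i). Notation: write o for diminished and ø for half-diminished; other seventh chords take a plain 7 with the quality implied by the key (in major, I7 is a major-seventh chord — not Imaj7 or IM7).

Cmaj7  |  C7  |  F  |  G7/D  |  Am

Cmaj7: major seventh chord on C = scale degree 1 → I7.
C7: chromatic; C is V of IV, so V7/IV.
F has root F, degree 4 in C major, so IV.
G7/D: dominant seventh chord on G = scale degree 5 → V43.
Am: root A is the submediant; minor triad there is vi.

I7 - V7/IV - IV - V43 - vi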